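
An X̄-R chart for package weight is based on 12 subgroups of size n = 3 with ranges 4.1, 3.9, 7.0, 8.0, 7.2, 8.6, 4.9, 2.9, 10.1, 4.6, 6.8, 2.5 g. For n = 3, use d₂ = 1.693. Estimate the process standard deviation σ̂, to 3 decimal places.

3.475

R̄ = (4.1 + 3.9 + 7.0 + 8.0 + 7.2 + 8.6 + 4.9 + 2.9 + 10.1 + 4.6 + 6.8 + 2.5) / 12 = 5.8833
σ̂ = R̄ / d₂ = 5.8833 / 1.693 = 3.4751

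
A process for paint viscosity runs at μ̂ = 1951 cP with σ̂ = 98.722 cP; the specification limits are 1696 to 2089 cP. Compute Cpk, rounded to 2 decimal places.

0.47

Cpu = (USL − μ̂) / (3σ̂) = (2089 − 1951) / (3 × 98.722) = 0.4660; Cpl = (μ̂ − LSL) / (3σ̂) = (1951 − 1696) / (3 × 98.722) = 0.8610; Cpk = min(Cpu, Cpl) = 0.4660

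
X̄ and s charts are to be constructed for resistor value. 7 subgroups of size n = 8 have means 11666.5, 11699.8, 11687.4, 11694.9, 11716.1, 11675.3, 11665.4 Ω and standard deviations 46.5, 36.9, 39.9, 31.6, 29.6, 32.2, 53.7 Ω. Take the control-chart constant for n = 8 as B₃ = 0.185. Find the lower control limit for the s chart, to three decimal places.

s̄ = (46.5 + 36.9 + 39.9 + 31.6 + 29.6 + 32.2 + 53.7) / 7 = 38.6286
LCL_s = B₃·s̄ = 0.185 × 38.6286 = 7.1463

7.146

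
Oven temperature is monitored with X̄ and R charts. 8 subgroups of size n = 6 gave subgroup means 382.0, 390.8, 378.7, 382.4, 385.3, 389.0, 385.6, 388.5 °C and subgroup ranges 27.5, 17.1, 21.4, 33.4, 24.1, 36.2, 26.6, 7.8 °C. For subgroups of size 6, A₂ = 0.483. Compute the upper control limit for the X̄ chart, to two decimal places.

397.01

X̄̄ = (382.0 + 390.8 + 378.7 + 382.4 + 385.3 + 389.0 + 385.6 + 388.5) / 8 = 3082.3000 / 8 = 385.2875
R̄ = (27.5 + 17.1 + 21.4 + 33.4 + 24.1 + 36.2 + 26.6 + 7.8) / 8 = 194.1000 / 8 = 24.2625
UCL = X̄̄ + A₂·R̄ = 385.2875 + 0.483 × 24.2625 = 397.0063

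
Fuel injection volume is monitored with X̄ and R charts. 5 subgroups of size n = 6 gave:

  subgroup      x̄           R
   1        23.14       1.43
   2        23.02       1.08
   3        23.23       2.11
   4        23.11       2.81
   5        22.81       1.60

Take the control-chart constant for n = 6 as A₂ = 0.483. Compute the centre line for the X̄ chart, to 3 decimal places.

23.062

X̄̄ = (23.14 + 23.02 + 23.23 + 23.11 + 22.81) / 5 = 115.3100 / 5 = 23.0620
CL = X̄̄ = 23.0620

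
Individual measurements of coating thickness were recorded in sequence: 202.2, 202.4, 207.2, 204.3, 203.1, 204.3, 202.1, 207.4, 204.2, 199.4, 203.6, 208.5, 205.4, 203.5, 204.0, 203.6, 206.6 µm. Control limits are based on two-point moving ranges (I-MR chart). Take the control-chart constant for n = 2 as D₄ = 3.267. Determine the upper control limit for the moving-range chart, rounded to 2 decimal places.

Moving ranges: 0.2, 4.8, 2.9, 1.2, 1.2, 2.2, 5.3, 3.2, 4.8, 4.2, 4.9, 3.1, 1.9, 0.5, 0.4, 3.0; M̄R̄ = 43.8000 / 16 = 2.7375
UCL_MR = D₄·M̄R̄ = 3.267 × 2.7375 = 8.9434

8.94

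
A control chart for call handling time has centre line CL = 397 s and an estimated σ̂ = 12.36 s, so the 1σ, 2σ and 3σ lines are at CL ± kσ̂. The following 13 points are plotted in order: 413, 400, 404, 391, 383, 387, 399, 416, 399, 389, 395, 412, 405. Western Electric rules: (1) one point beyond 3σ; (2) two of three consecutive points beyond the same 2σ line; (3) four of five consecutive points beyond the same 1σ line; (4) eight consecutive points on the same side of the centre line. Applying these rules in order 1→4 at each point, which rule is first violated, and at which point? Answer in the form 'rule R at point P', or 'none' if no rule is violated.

none

Zone of each point (C = within 1σ̂, B = 1σ̂–2σ̂, A = 2σ̂–3σ̂, * = beyond 3σ̂; sign = side of CL): 1:+B, 2:+C, 3:+C, 4:-C, 5:-B, 6:-C, 7:+C, 8:+B, 9:+C, 10:-C, 11:-C, 12:+B, 13:+C
No rule fires across all 13 points.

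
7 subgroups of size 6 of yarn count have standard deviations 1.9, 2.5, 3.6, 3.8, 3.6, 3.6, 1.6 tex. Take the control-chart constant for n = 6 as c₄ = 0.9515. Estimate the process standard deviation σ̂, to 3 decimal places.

3.093

s̄ = (1.9 + 2.5 + 3.6 + 3.8 + 3.6 + 3.6 + 1.6) / 7 = 2.9429
σ̂ = s̄ / c₄ = 2.9429 / 0.9515 = 3.0929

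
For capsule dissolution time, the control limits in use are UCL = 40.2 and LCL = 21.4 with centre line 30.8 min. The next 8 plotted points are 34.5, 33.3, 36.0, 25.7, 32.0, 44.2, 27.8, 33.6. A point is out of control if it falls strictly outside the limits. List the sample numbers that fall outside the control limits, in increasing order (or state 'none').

6

Compare each point to [21.4, 40.2]: sample 6 = 44.2 > UCL.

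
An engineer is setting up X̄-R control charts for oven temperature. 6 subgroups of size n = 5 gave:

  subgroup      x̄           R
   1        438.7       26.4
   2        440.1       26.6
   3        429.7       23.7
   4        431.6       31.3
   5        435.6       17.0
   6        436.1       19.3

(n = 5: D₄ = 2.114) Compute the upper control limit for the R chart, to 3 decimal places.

50.842

R̄ = (26.4 + 26.6 + 23.7 + 31.3 + 17.0 + 19.3) / 6 = 144.3000 / 6 = 24.0500
UCL_R = D₄·R̄ = 2.114 × 24.0500 = 50.8417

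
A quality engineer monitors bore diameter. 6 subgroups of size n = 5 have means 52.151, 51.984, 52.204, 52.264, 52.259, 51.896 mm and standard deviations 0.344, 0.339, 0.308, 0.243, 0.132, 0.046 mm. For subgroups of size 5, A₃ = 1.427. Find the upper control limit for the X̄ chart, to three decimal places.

X̄̄ = (52.151 + 51.984 + 52.204 + 52.264 + 52.259 + 51.896) / 6 = 52.1263
s̄ = (0.344 + 0.339 + 0.308 + 0.243 + 0.132 + 0.046) / 6 = 0.2353
UCL = X̄̄ + A₃·s̄ = 52.1263 + 1.427 × 0.2353 = 52.4622

52.462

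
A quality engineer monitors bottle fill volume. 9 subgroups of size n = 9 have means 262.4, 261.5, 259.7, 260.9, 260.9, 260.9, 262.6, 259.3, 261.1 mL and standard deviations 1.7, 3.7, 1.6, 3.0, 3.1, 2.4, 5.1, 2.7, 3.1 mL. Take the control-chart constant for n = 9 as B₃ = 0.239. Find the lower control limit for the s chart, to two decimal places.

s̄ = (1.7 + 3.7 + 1.6 + 3.0 + 3.1 + 2.4 + 5.1 + 2.7 + 3.1) / 9 = 2.9333
LCL_s = B₃·s̄ = 0.239 × 2.9333 = 0.7011

0.70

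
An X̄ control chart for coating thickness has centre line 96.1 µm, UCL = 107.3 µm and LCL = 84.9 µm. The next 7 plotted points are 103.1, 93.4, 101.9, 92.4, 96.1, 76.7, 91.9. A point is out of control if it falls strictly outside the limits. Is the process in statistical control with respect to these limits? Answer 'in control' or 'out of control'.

Compare each point to [84.9, 107.3]: sample 6 = 76.7 < LCL.

out of control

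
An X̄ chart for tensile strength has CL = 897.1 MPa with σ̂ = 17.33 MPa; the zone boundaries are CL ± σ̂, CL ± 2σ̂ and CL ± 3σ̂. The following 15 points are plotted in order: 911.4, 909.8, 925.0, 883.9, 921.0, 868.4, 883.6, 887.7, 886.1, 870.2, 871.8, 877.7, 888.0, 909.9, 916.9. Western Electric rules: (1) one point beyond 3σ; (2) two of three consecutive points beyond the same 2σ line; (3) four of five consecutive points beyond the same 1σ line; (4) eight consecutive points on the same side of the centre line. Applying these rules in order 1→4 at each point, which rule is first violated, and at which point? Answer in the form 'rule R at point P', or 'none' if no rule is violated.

Zone of each point (C = within 1σ̂, B = 1σ̂–2σ̂, A = 2σ̂–3σ̂, * = beyond 3σ̂; sign = side of CL): 1:+C, 2:+C, 3:+B, 4:-C, 5:+B, 6:-B, 7:-C, 8:-C, 9:-C, 10:-B, 11:-B, 12:-B, 13:-C, 14:+C, 15:+B
Rule 4 (eight consecutive points on the same side of the centre line) is satisfied at point 13.

rule 4 at point 13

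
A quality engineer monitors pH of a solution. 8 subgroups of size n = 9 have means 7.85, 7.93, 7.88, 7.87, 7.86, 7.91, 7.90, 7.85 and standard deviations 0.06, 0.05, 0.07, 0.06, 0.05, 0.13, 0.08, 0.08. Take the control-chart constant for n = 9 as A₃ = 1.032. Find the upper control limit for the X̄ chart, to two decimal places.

7.96

X̄̄ = (7.85 + 7.93 + 7.88 + 7.87 + 7.86 + 7.91 + 7.90 + 7.85) / 8 = 7.8812
s̄ = (0.06 + 0.05 + 0.07 + 0.06 + 0.05 + 0.13 + 0.08 + 0.08) / 8 = 0.0725
UCL = X̄̄ + A₃·s̄ = 7.8812 + 1.032 × 0.0725 = 7.9561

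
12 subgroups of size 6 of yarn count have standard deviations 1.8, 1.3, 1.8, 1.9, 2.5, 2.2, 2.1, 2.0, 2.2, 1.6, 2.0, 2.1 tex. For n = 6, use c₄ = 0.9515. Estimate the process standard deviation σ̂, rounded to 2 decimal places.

2.06

s̄ = (1.8 + 1.3 + 1.8 + 1.9 + 2.5 + 2.2 + 2.1 + 2.0 + 2.2 + 1.6 + 2.0 + 2.1) / 12 = 1.9583
σ̂ = s̄ / c₄ = 1.9583 / 0.9515 = 2.0582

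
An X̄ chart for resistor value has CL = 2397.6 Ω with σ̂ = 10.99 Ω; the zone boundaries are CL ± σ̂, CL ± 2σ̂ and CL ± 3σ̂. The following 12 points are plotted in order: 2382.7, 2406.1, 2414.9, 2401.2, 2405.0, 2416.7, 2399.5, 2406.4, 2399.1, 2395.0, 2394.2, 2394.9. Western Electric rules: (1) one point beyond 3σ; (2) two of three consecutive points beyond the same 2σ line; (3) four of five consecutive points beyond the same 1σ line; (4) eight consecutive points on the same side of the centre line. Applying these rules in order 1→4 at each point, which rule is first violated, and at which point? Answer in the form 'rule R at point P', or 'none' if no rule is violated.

rule 4 at point 9

Zone of each point (C = within 1σ̂, B = 1σ̂–2σ̂, A = 2σ̂–3σ̂, * = beyond 3σ̂; sign = side of CL): 1:-B, 2:+C, 3:+B, 4:+C, 5:+C, 6:+B, 7:+C, 8:+C, 9:+C, 10:-C, 11:-C, 12:-C
Rule 4 (eight consecutive points on the same side of the centre line) is satisfied at point 9.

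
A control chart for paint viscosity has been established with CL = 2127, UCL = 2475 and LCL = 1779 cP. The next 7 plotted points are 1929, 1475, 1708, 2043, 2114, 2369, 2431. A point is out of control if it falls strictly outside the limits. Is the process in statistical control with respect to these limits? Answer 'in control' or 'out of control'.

Compare each point to [1779, 2475]: sample 2 = 1475 < LCL; sample 3 = 1708 < LCL.

out of control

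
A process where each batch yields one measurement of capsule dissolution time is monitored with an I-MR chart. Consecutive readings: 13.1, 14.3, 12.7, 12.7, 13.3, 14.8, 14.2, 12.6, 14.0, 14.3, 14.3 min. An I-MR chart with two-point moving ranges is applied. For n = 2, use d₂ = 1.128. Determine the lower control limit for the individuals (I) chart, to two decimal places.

X̄ = (13.1 + 14.3 + 12.7 + 12.7 + 13.3 + 14.8 + 14.2 + 12.6 + 14.0 + 14.3 + 14.3) / 11 = 13.6636
Moving ranges: 1.2, 1.6, 0.0, 0.6, 1.5, 0.6, 1.6, 1.4, 0.3, 0.0; M̄R̄ = 8.8000 / 10 = 0.8800
LCL = X̄ − 3·M̄R̄/d₂ = 13.6636 − 3 × 0.8800 / 1.128 = 11.3232

11.32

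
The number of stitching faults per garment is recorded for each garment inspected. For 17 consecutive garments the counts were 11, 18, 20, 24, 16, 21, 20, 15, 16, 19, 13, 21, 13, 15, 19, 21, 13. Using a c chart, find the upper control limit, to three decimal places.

29.850

c̄ = (11 + 18 + 20 + 24 + 16 + 21 + 20 + 15 + 16 + 19 + 13 + 21 + 13 + 15 + 19 + 21 + 13) / 17 = 295 / 17 = 17.3529
UCL = c̄ + 3√c̄ = 17.3529 + 3 × √17.3529 = 17.3529 + 3 × 4.1657 = 29.8500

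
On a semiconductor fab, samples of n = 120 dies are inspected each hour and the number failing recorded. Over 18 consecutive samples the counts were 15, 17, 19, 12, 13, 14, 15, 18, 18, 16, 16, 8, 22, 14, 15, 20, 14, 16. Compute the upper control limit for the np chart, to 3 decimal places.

26.739

p̄ = Σdᵢ / (k·n) = 282 / (18 × 120) = 0.13056
UCL = np̄ + 3·√(np̄(1−p̄)) = 15.6667 + 3 × √(15.6667×0.86944) = 15.6667 + 3 × 3.6907 = 26.7388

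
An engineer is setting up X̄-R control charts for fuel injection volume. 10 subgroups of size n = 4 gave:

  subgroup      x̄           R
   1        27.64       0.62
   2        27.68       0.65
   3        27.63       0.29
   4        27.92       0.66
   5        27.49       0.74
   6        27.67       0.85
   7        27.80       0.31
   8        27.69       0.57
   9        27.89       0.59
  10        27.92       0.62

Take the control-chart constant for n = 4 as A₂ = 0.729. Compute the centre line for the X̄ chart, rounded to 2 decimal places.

27.73

X̄̄ = (27.64 + 27.68 + 27.63 + 27.92 + 27.49 + 27.67 + 27.80 + 27.69 + 27.89 + 27.92) / 10 = 277.3300 / 10 = 27.7330
CL = X̄̄ = 27.7330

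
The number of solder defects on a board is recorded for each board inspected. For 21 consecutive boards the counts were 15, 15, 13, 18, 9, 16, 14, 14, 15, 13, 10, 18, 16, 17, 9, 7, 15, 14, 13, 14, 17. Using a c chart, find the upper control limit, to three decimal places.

c̄ = (15 + 15 + 13 + 18 + 9 + 16 + 14 + 14 + 15 + 13 + 10 + 18 + 16 + 17 + 9 + 7 + 15 + 14 + 13 + 14 + 17) / 21 = 292 / 21 = 13.9048
UCL = c̄ + 3√c̄ = 13.9048 + 3 × √13.9048 = 13.9048 + 3 × 3.7289 = 25.0915

25.091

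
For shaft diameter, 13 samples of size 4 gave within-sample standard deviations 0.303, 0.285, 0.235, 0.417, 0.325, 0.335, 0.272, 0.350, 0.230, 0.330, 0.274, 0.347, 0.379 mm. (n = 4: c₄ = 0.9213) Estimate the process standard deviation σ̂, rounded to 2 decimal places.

0.34

s̄ = (0.303 + 0.285 + 0.235 + 0.417 + 0.325 + 0.335 + 0.272 + 0.350 + 0.230 + 0.330 + 0.274 + 0.347 + 0.379) / 13 = 0.3140
σ̂ = s̄ / c₄ = 0.3140 / 0.9213 = 0.3408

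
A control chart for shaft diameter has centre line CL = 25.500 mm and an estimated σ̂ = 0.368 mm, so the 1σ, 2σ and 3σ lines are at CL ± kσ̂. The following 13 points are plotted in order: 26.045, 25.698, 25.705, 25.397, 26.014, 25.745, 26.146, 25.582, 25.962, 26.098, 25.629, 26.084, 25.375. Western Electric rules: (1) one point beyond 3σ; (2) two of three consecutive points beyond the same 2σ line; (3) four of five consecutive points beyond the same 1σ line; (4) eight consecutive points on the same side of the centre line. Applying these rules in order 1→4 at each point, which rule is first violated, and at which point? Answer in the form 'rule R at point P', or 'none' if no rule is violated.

Zone of each point (C = within 1σ̂, B = 1σ̂–2σ̂, A = 2σ̂–3σ̂, * = beyond 3σ̂; sign = side of CL): 1:+B, 2:+C, 3:+C, 4:-C, 5:+B, 6:+C, 7:+B, 8:+C, 9:+B, 10:+B, 11:+C, 12:+B, 13:-C
Rule 4 (eight consecutive points on the same side of the centre line) is satisfied at point 12.

rule 4 at point 12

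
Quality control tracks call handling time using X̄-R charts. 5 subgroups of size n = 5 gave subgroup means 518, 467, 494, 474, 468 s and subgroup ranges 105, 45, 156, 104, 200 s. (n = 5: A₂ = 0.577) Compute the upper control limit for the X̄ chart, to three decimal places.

554.594

X̄̄ = (518 + 467 + 494 + 474 + 468) / 5 = 2421.0000 / 5 = 484.2000
R̄ = (105 + 45 + 156 + 104 + 200) / 5 = 610.0000 / 5 = 122.0000
UCL = X̄̄ + A₂·R̄ = 484.2000 + 0.577 × 122.0000 = 554.5940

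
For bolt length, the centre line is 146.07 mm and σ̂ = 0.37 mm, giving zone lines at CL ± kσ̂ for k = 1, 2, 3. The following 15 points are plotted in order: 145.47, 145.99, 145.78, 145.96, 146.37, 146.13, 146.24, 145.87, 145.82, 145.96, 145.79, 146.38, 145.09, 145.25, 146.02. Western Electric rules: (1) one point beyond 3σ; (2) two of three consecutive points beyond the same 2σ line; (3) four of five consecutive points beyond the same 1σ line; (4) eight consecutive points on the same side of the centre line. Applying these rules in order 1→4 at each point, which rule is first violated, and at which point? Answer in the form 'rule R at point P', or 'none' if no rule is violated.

rule 2 at point 14

Zone of each point (C = within 1σ̂, B = 1σ̂–2σ̂, A = 2σ̂–3σ̂, * = beyond 3σ̂; sign = side of CL): 1:-B, 2:-C, 3:-C, 4:-C, 5:+C, 6:+C, 7:+C, 8:-C, 9:-C, 10:-C, 11:-C, 12:+C, 13:-A, 14:-A, 15:-C
Rule 2 (two of three consecutive points beyond the same 2σ limit) is satisfied at point 14.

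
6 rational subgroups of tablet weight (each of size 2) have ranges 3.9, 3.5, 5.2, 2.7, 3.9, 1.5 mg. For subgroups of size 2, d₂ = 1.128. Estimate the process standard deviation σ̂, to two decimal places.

3.06

R̄ = (3.9 + 3.5 + 5.2 + 2.7 + 3.9 + 1.5) / 6 = 3.4500
σ̂ = R̄ / d₂ = 3.4500 / 1.128 = 3.0585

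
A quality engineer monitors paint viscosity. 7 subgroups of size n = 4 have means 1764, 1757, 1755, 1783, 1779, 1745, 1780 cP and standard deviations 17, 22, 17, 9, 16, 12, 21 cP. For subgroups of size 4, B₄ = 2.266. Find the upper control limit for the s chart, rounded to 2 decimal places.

s̄ = (17 + 22 + 17 + 9 + 16 + 12 + 21) / 7 = 16.2857
UCL_s = B₄·s̄ = 2.266 × 16.2857 = 36.9034

36.90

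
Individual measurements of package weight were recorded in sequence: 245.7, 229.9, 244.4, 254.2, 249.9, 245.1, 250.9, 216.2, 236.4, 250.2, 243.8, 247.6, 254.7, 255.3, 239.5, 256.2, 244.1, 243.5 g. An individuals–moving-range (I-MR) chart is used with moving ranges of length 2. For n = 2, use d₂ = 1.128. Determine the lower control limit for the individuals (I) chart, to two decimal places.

X̄ = (245.7 + 229.9 + 244.4 + 254.2 + 249.9 + 245.1 + 250.9 + 216.2 + 236.4 + 250.2 + 243.8 + 247.6 + 254.7 + 255.3 + 239.5 + 256.2 + 244.1 + 243.5) / 18 = 244.8667
Moving ranges: 15.8, 14.5, 9.8, 4.3, 4.8, 5.8, 34.7, 20.2, 13.8, 6.4, 3.8, 7.1, 0.6, 15.8, 16.7, 12.1, 0.6; M̄R̄ = 186.8000 / 17 = 10.9882
LCL = X̄ − 3·M̄R̄/d₂ = 244.8667 − 3 × 10.9882 / 1.128 = 215.6426

215.64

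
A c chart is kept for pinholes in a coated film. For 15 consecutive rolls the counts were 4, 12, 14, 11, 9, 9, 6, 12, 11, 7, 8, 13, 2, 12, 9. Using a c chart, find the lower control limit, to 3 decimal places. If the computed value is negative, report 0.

0.134

c̄ = (4 + 12 + 14 + 11 + 9 + 9 + 6 + 12 + 11 + 7 + 8 + 13 + 2 + 12 + 9) / 15 = 139 / 15 = 9.2667
LCL = c̄ − 3√c̄ = 9.2667 − 3 × 3.0441 = 0.1343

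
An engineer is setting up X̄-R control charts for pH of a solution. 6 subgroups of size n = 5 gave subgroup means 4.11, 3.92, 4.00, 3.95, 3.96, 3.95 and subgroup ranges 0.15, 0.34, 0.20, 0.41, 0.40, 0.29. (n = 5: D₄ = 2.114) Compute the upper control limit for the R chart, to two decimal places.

0.63

R̄ = (0.15 + 0.34 + 0.20 + 0.41 + 0.40 + 0.29) / 6 = 1.7900 / 6 = 0.2983
UCL_R = D₄·R̄ = 2.114 × 0.2983 = 0.6307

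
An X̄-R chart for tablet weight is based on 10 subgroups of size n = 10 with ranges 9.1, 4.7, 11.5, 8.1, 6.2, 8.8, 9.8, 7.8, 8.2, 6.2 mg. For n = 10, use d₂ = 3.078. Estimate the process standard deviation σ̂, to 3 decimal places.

2.612

R̄ = (9.1 + 4.7 + 11.5 + 8.1 + 6.2 + 8.8 + 9.8 + 7.8 + 8.2 + 6.2) / 10 = 8.0400
σ̂ = R̄ / d₂ = 8.0400 / 3.078 = 2.6121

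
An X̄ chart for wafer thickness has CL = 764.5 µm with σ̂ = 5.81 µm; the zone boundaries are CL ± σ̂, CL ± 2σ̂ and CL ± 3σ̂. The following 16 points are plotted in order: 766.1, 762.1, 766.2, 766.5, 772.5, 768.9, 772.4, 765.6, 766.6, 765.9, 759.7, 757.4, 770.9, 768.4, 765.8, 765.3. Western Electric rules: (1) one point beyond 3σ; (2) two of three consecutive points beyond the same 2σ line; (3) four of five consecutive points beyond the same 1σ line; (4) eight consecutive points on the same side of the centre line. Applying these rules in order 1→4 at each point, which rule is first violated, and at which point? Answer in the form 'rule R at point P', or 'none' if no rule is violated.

rule 4 at point 10

Zone of each point (C = within 1σ̂, B = 1σ̂–2σ̂, A = 2σ̂–3σ̂, * = beyond 3σ̂; sign = side of CL): 1:+C, 2:-C, 3:+C, 4:+C, 5:+B, 6:+C, 7:+B, 8:+C, 9:+C, 10:+C, 11:-C, 12:-B, 13:+B, 14:+C, 15:+C, 16:+C
Rule 4 (eight consecutive points on the same side of the centre line) is satisfied at point 10.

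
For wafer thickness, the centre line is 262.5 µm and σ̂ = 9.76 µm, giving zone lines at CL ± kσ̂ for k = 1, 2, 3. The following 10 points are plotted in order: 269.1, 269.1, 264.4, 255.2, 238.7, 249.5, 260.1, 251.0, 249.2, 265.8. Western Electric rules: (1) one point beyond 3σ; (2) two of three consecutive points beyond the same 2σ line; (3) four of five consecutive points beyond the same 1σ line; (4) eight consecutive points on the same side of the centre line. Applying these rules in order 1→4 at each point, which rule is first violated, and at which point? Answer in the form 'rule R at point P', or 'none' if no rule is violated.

Zone of each point (C = within 1σ̂, B = 1σ̂–2σ̂, A = 2σ̂–3σ̂, * = beyond 3σ̂; sign = side of CL): 1:+C, 2:+C, 3:+C, 4:-C, 5:-A, 6:-B, 7:-C, 8:-B, 9:-B, 10:+C
Rule 3 (four of five consecutive points beyond the same 1σ limit) is satisfied at point 9.

rule 3 at point 9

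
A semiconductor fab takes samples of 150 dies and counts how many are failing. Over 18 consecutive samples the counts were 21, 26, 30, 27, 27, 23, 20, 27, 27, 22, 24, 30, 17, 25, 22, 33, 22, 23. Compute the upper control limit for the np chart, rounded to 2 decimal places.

p̄ = Σdᵢ / (k·n) = 446 / (18 × 150) = 0.16519
UCL = np̄ + 3·√(np̄(1−p̄)) = 24.7778 + 3 × √(24.7778×0.83481) = 24.7778 + 3 × 4.5481 = 38.4220

38.42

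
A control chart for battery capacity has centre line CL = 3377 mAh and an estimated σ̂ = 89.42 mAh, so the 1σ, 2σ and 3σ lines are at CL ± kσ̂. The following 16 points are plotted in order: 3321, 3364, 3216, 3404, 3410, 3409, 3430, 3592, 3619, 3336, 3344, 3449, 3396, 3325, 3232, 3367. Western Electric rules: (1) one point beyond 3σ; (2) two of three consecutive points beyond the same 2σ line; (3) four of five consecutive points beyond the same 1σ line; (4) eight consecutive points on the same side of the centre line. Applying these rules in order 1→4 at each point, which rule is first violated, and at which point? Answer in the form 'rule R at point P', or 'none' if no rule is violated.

rule 2 at point 9

Zone of each point (C = within 1σ̂, B = 1σ̂–2σ̂, A = 2σ̂–3σ̂, * = beyond 3σ̂; sign = side of CL): 1:-C, 2:-C, 3:-B, 4:+C, 5:+C, 6:+C, 7:+C, 8:+A, 9:+A, 10:-C, 11:-C, 12:+C, 13:+C, 14:-C, 15:-B, 16:-C
Rule 2 (two of three consecutive points beyond the same 2σ limit) is satisfied at point 9.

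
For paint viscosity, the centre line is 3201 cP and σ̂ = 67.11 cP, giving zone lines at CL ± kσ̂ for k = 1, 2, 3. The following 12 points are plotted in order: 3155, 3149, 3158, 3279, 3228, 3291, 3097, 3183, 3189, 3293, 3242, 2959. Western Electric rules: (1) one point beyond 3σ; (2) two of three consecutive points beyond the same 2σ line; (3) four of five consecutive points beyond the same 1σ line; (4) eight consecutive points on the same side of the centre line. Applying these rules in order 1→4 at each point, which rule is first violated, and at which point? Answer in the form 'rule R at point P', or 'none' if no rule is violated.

Zone of each point (C = within 1σ̂, B = 1σ̂–2σ̂, A = 2σ̂–3σ̂, * = beyond 3σ̂; sign = side of CL): 1:-C, 2:-C, 3:-C, 4:+B, 5:+C, 6:+B, 7:-B, 8:-C, 9:-C, 10:+B, 11:+C, 12:-*
Rule 1 (one point beyond the 3σ limits) is satisfied at point 12.

rule 1 at point 12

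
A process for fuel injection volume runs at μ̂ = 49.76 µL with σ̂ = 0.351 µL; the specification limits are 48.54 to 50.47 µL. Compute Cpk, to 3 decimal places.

0.674

Cpu = (USL − μ̂) / (3σ̂) = (50.47 − 49.76) / (3 × 0.351) = 0.6743; Cpl = (μ̂ − LSL) / (3σ̂) = (49.76 − 48.54) / (3 × 0.351) = 1.1586; Cpk = min(Cpu, Cpl) = 0.6743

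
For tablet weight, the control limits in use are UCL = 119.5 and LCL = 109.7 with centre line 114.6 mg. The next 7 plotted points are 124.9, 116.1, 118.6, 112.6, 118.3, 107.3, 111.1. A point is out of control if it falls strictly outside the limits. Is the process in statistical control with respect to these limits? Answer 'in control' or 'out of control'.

Compare each point to [109.7, 119.5]: sample 1 = 124.9 > UCL; sample 6 = 107.3 < LCL.

out of control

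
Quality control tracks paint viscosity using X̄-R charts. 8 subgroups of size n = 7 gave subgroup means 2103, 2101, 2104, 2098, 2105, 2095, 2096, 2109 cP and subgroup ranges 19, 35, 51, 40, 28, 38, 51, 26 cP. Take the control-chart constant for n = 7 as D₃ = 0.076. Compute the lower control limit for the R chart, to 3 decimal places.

2.736

R̄ = (19 + 35 + 51 + 40 + 28 + 38 + 51 + 26) / 8 = 288.0000 / 8 = 36.0000
LCL_R = D₃·R̄ = 0.076 × 36.0000 = 2.7360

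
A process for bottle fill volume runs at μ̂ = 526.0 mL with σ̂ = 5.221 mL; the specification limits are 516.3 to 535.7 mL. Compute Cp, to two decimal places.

0.62

Cp = (USL − LSL) / (6σ̂) = (535.7 − 516.3) / (6 × 5.221) = 19.4000 / 31.3260 = 0.6193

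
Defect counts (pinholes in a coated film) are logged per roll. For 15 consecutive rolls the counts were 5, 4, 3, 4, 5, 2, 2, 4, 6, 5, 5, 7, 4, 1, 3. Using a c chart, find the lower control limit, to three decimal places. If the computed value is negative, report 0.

0.000

c̄ = (5 + 4 + 3 + 4 + 5 + 2 + 2 + 4 + 6 + 5 + 5 + 7 + 4 + 1 + 3) / 15 = 60 / 15 = 4.0000
LCL = c̄ − 3√c̄ = 4.0000 − 3 × 2.0000 = -2.0000 → 0 (cannot be negative)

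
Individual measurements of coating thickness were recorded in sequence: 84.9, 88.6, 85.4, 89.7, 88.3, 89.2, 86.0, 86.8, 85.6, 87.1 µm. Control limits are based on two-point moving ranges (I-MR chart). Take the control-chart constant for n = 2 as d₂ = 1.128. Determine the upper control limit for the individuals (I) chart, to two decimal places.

X̄ = (84.9 + 88.6 + 85.4 + 89.7 + 88.3 + 89.2 + 86.0 + 86.8 + 85.6 + 87.1) / 10 = 87.1600
Moving ranges: 3.7, 3.2, 4.3, 1.4, 0.9, 3.2, 0.8, 1.2, 1.5; M̄R̄ = 20.2000 / 9 = 2.2444
UCL = X̄ + 3·M̄R̄/d₂ = 87.1600 + 3 × 2.2444 / 1.128 = 93.1293

93.13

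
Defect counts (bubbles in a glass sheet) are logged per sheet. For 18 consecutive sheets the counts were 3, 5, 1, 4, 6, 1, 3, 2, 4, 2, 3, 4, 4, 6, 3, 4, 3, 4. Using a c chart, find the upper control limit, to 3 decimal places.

9.012

c̄ = (3 + 5 + 1 + 4 + 6 + 1 + 3 + 2 + 4 + 2 + 3 + 4 + 4 + 6 + 3 + 4 + 3 + 4) / 18 = 62 / 18 = 3.4444
UCL = c̄ + 3√c̄ = 3.4444 + 3 × √3.4444 = 3.4444 + 3 × 1.8559 = 9.0122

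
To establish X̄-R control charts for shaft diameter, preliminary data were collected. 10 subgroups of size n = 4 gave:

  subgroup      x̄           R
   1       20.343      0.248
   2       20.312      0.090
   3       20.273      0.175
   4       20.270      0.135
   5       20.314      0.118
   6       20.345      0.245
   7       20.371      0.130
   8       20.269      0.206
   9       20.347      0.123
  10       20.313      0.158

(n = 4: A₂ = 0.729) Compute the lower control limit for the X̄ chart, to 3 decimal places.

20.197

X̄̄ = (20.343 + 20.312 + 20.273 + 20.270 + 20.314 + 20.345 + 20.371 + 20.269 + 20.347 + 20.313) / 10 = 203.1570 / 10 = 20.3157
R̄ = (0.248 + 0.090 + 0.175 + 0.135 + 0.118 + 0.245 + 0.130 + 0.206 + 0.123 + 0.158) / 10 = 1.6280 / 10 = 0.1628
LCL = X̄̄ − A₂·R̄ = 20.3157 − 0.729 × 0.1628 = 20.1970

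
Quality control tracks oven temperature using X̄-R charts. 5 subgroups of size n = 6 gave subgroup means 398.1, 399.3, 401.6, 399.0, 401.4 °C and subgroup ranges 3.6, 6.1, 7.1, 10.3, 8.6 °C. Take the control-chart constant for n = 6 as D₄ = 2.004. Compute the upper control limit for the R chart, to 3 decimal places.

R̄ = (3.6 + 6.1 + 7.1 + 10.3 + 8.6) / 5 = 35.7000 / 5 = 7.1400
UCL_R = D₄·R̄ = 2.004 × 7.1400 = 14.3086

14.309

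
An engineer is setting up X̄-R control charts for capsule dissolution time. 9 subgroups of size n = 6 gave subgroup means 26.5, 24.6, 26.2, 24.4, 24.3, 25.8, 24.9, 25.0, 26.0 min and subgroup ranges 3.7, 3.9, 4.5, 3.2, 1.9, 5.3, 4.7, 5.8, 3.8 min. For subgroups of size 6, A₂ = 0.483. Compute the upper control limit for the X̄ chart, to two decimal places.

X̄̄ = (26.5 + 24.6 + 26.2 + 24.4 + 24.3 + 25.8 + 24.9 + 25.0 + 26.0) / 9 = 227.7000 / 9 = 25.3000
R̄ = (3.7 + 3.9 + 4.5 + 3.2 + 1.9 + 5.3 + 4.7 + 5.8 + 3.8) / 9 = 36.8000 / 9 = 4.0889
UCL = X̄̄ + A₂·R̄ = 25.3000 + 0.483 × 4.0889 = 27.2749

27.27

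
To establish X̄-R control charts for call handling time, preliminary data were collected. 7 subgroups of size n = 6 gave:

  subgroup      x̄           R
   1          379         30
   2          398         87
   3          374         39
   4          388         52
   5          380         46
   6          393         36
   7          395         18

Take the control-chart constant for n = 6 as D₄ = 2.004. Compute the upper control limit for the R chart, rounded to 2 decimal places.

88.18

R̄ = (30 + 87 + 39 + 52 + 46 + 36 + 18) / 7 = 308.0000 / 7 = 44.0000
UCL_R = D₄·R̄ = 2.004 × 44.0000 = 88.1760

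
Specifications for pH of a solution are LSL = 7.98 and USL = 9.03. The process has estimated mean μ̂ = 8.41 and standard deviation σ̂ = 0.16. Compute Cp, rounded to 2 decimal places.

Cp = (USL − LSL) / (6σ̂) = (9.03 − 7.98) / (6 × 0.16) = 1.0500 / 0.9600 = 1.0937

1.09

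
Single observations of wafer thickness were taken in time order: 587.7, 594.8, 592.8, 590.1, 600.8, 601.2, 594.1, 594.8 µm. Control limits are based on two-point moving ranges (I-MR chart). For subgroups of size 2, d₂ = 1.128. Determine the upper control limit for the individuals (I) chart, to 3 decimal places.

606.202

X̄ = (587.7 + 594.8 + 592.8 + 590.1 + 600.8 + 601.2 + 594.1 + 594.8) / 8 = 594.5375
Moving ranges: 7.1, 2.0, 2.7, 10.7, 0.4, 7.1, 0.7; M̄R̄ = 30.7000 / 7 = 4.3857
UCL = X̄ + 3·M̄R̄/d₂ = 594.5375 + 3 × 4.3857 / 1.128 = 606.2016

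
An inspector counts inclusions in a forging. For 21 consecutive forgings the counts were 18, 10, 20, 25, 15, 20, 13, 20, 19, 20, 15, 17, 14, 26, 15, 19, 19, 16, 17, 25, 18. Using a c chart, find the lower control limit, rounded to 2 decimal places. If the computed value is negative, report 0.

5.36

c̄ = (18 + 10 + 20 + 25 + 15 + 20 + 13 + 20 + 19 + 20 + 15 + 17 + 14 + 26 + 15 + 19 + 19 + 16 + 17 + 25 + 18) / 21 = 381 / 21 = 18.1429
LCL = c̄ − 3√c̄ = 18.1429 − 3 × 4.2594 = 5.3645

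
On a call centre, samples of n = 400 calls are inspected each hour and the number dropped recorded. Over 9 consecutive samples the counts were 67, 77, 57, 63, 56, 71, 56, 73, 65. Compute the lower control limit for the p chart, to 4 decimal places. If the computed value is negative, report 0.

p̄ = Σdᵢ / (k·n) = 585 / (9 × 400) = 0.16250
LCL = p̄ − 3·√(p̄(1−p̄)/n) = 0.16250 − 3 × 0.01845 = 0.10716

0.1072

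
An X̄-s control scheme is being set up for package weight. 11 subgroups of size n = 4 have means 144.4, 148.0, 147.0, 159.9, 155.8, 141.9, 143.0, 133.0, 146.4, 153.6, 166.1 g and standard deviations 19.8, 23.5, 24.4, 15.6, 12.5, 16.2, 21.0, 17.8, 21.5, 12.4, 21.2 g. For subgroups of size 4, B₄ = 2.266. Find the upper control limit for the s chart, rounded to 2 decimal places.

s̄ = (19.8 + 23.5 + 24.4 + 15.6 + 12.5 + 16.2 + 21.0 + 17.8 + 21.5 + 12.4 + 21.2) / 11 = 18.7182
UCL_s = B₄·s̄ = 2.266 × 18.7182 = 42.4154

42.42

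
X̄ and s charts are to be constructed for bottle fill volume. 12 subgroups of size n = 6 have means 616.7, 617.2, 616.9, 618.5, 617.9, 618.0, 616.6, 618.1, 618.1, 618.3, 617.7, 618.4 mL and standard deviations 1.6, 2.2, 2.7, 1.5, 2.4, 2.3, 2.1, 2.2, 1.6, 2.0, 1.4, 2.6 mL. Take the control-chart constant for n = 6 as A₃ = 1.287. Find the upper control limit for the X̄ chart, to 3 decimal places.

620.338

X̄̄ = (616.7 + 617.2 + 616.9 + 618.5 + 617.9 + 618.0 + 616.6 + 618.1 + 618.1 + 618.3 + 617.7 + 618.4) / 12 = 617.7000
s̄ = (1.6 + 2.2 + 2.7 + 1.5 + 2.4 + 2.3 + 2.1 + 2.2 + 1.6 + 2.0 + 1.4 + 2.6) / 12 = 2.0500
UCL = X̄̄ + A₃·s̄ = 617.7000 + 1.287 × 2.0500 = 620.3383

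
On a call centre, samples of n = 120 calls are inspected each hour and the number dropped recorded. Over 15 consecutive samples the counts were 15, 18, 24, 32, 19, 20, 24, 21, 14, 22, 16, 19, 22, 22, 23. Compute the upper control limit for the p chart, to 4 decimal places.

p̄ = Σdᵢ / (k·n) = 311 / (15 × 120) = 0.17278
UCL = p̄ + 3·√(p̄(1−p̄)/n) = 0.17278 + 3 × √(0.17278×0.82722/120) = 0.17278 + 3 × 0.03451 = 0.27631

0.2763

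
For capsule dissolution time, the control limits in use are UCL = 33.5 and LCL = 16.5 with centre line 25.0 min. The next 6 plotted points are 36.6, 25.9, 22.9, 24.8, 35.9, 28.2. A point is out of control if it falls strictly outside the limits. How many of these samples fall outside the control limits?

Compare each point to [16.5, 33.5]: sample 1 = 36.6 > UCL; sample 5 = 35.9 > UCL.

2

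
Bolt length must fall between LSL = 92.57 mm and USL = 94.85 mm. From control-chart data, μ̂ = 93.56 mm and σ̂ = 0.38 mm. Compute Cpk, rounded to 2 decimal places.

0.87

Cpu = (USL − μ̂) / (3σ̂) = (94.85 − 93.56) / (3 × 0.38) = 1.1316; Cpl = (μ̂ − LSL) / (3σ̂) = (93.56 − 92.57) / (3 × 0.38) = 0.8684; Cpk = min(Cpu, Cpl) = 0.8684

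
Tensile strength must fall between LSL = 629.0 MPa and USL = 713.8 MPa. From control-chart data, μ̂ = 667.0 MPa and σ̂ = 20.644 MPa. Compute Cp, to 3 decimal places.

0.685

Cp = (USL − LSL) / (6σ̂) = (713.8 − 629.0) / (6 × 20.644) = 84.8000 / 123.8640 = 0.6846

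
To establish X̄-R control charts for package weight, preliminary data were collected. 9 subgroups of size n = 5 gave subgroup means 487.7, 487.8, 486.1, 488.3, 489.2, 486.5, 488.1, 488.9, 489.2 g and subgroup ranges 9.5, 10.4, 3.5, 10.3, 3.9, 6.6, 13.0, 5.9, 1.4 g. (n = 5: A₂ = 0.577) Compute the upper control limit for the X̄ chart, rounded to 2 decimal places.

492.11

X̄̄ = (487.7 + 487.8 + 486.1 + 488.3 + 489.2 + 486.5 + 488.1 + 488.9 + 489.2) / 9 = 4391.8000 / 9 = 487.9778
R̄ = (9.5 + 10.4 + 3.5 + 10.3 + 3.9 + 6.6 + 13.0 + 5.9 + 1.4) / 9 = 64.5000 / 9 = 7.1667
UCL = X̄̄ + A₂·R̄ = 487.9778 + 0.577 × 7.1667 = 492.1129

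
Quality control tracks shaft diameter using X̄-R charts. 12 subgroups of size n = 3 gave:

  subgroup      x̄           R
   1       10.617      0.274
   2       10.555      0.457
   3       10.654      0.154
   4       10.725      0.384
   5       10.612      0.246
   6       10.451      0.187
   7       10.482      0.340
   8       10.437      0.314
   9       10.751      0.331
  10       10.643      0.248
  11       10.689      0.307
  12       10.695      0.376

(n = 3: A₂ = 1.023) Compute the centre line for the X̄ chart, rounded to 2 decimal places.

10.61

X̄̄ = (10.617 + 10.555 + 10.654 + 10.725 + 10.612 + 10.451 + 10.482 + 10.437 + 10.751 + 10.643 + 10.689 + 10.695) / 12 = 127.3110 / 12 = 10.6093
CL = X̄̄ = 10.6093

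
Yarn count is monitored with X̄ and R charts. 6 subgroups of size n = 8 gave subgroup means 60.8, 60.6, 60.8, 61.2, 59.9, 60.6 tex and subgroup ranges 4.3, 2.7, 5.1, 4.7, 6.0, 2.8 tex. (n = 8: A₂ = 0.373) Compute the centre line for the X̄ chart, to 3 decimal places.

60.650

X̄̄ = (60.8 + 60.6 + 60.8 + 61.2 + 59.9 + 60.6) / 6 = 363.9000 / 6 = 60.6500
CL = X̄̄ = 60.6500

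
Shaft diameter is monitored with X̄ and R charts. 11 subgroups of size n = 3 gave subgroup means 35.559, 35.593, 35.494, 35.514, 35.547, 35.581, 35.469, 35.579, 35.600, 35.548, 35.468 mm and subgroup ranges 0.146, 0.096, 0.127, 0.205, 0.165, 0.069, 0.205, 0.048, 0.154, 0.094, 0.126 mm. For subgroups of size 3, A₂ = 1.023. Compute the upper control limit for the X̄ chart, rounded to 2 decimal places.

35.67

X̄̄ = (35.559 + 35.593 + 35.494 + 35.514 + 35.547 + 35.581 + 35.469 + 35.579 + 35.600 + 35.548 + 35.468) / 11 = 390.9520 / 11 = 35.5411
R̄ = (0.146 + 0.096 + 0.127 + 0.205 + 0.165 + 0.069 + 0.205 + 0.048 + 0.154 + 0.094 + 0.126) / 11 = 1.4350 / 11 = 0.1305
UCL = X̄̄ + A₂·R̄ = 35.5411 + 1.023 × 0.1305 = 35.6745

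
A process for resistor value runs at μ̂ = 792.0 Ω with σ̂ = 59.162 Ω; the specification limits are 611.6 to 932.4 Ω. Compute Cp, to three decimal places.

0.904

Cp = (USL − LSL) / (6σ̂) = (932.4 − 611.6) / (6 × 59.162) = 320.8000 / 354.9720 = 0.9037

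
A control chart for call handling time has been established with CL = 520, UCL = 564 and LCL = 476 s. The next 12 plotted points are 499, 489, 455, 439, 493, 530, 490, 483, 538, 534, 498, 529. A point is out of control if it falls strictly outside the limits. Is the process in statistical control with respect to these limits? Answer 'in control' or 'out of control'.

Compare each point to [476, 564]: sample 3 = 455 < LCL; sample 4 = 439 < LCL.

out of control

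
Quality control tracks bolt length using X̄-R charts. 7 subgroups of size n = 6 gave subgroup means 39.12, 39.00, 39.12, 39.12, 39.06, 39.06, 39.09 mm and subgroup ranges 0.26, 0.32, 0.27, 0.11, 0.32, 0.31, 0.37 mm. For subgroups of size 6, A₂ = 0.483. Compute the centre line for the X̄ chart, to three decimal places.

X̄̄ = (39.12 + 39.00 + 39.12 + 39.12 + 39.06 + 39.06 + 39.09) / 7 = 273.5700 / 7 = 39.0814
CL = X̄̄ = 39.0814

39.081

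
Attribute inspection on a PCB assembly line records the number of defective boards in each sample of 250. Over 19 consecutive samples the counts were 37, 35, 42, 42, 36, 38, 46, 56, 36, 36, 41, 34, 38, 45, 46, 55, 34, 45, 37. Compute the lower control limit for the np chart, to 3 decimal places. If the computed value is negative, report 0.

p̄ = Σdᵢ / (k·n) = 779 / (19 × 250) = 0.16400
LCL = np̄ − 3·√(np̄(1−p̄)) = 41.0000 − 3 × 5.8546 = 23.4363

23.436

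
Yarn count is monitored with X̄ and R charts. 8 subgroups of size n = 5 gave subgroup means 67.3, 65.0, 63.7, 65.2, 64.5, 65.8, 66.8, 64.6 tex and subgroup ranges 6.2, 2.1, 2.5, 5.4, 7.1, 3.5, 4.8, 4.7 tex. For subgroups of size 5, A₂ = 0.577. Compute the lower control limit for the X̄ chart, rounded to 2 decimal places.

X̄̄ = (67.3 + 65.0 + 63.7 + 65.2 + 64.5 + 65.8 + 66.8 + 64.6) / 8 = 522.9000 / 8 = 65.3625
R̄ = (6.2 + 2.1 + 2.5 + 5.4 + 7.1 + 3.5 + 4.8 + 4.7) / 8 = 36.3000 / 8 = 4.5375
LCL = X̄̄ − A₂·R̄ = 65.3625 − 0.577 × 4.5375 = 62.7444

62.74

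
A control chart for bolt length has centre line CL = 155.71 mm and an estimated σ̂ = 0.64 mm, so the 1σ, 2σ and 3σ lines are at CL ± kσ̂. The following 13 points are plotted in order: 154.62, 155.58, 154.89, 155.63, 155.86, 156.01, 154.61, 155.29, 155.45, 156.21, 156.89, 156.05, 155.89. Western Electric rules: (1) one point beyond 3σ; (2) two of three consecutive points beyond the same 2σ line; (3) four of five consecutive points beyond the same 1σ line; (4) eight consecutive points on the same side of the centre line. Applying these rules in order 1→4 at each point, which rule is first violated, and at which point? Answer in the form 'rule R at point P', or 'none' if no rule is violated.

Zone of each point (C = within 1σ̂, B = 1σ̂–2σ̂, A = 2σ̂–3σ̂, * = beyond 3σ̂; sign = side of CL): 1:-B, 2:-C, 3:-B, 4:-C, 5:+C, 6:+C, 7:-B, 8:-C, 9:-C, 10:+C, 11:+B, 12:+C, 13:+C
No rule fires across all 13 points.

none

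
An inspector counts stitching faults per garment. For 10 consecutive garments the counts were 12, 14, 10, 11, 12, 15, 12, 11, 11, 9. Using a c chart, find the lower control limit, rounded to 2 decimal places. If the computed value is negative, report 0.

c̄ = (12 + 14 + 10 + 11 + 12 + 15 + 12 + 11 + 11 + 9) / 10 = 117 / 10 = 11.7000
LCL = c̄ − 3√c̄ = 11.7000 − 3 × 3.4205 = 1.4384

1.44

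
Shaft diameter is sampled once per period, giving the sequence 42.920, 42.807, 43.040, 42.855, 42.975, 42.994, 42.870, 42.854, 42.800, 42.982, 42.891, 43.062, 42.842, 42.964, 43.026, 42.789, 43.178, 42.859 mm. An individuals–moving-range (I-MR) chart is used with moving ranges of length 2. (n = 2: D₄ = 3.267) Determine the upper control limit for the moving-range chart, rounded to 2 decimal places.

0.51

Moving ranges: 0.113, 0.233, 0.185, 0.120, 0.019, 0.124, 0.016, 0.054, 0.182, 0.091, 0.171, 0.220, 0.122, 0.062, 0.237, 0.389, 0.319; M̄R̄ = 2.6570 / 17 = 0.1563
UCL_MR = D₄·M̄R̄ = 3.267 × 0.1563 = 0.5106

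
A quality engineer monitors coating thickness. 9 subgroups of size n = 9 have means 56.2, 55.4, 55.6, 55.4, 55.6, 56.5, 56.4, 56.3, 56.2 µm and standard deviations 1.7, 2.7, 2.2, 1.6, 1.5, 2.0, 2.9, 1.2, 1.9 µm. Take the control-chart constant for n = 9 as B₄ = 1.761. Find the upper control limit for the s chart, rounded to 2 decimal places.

s̄ = (1.7 + 2.7 + 2.2 + 1.6 + 1.5 + 2.0 + 2.9 + 1.2 + 1.9) / 9 = 1.9667
UCL_s = B₄·s̄ = 1.761 × 1.9667 = 3.4633

3.46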